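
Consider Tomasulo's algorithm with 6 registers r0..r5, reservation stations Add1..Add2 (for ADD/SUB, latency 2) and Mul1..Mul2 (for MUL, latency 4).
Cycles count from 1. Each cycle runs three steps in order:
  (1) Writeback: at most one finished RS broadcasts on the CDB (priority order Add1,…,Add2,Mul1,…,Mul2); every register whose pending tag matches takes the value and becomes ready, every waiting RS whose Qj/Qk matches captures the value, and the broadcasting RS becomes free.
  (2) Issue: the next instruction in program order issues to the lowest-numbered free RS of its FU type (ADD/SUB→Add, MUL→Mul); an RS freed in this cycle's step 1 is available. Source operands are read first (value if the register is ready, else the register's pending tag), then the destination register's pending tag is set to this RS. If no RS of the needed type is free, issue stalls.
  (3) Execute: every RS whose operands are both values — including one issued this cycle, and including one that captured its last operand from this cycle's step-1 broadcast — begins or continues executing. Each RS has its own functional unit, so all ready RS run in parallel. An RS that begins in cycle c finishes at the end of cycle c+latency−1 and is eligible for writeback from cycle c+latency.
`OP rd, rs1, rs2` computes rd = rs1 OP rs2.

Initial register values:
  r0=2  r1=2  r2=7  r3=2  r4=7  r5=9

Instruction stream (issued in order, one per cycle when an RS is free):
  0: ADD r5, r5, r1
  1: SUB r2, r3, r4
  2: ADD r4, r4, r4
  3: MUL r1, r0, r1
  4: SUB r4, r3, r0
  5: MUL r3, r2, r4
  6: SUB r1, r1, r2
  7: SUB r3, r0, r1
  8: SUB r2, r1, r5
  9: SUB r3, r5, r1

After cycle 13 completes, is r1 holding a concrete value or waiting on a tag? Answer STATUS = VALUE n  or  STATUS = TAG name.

STATUS = VALUE 9

cycle 1: issue ADD r5<-Add1 // r0:2,r1:2,r2:7,r3:2,r4:7,r5:Add1
cycle 2: issue SUB r2<-Add2 // r0:2,r1:2,r2:Add2,r3:2,r4:7,r5:Add1
cycle 3: CDB Add1=11; issue ADD r4<-Add1 // r0:2,r1:2,r2:Add2,r3:2,r4:Add1,r5:11
cycle 4: CDB Add2=-5; issue MUL r1<-Mul1 // r0:2,r1:Mul1,r2:-5,r3:2,r4:Add1,r5:11
cycle 5: CDB Add1=14; issue SUB r4<-Add1 // r0:2,r1:Mul1,r2:-5,r3:2,r4:Add1,r5:11
cycle 6: issue MUL r3<-Mul2 // r0:2,r1:Mul1,r2:-5,r3:Mul2,r4:Add1,r5:11
cycle 7: CDB Add1=0; issue SUB r1<-Add1 // r0:2,r1:Add1,r2:-5,r3:Mul2,r4:0,r5:11
cycle 8: CDB Mul1=4; issue SUB r3<-Add2 // r0:2,r1:Add1,r2:-5,r3:Add2,r4:0,r5:11
cycle 9: stall // r0:2,r1:Add1,r2:-5,r3:Add2,r4:0,r5:11
cycle 10: CDB Add1=9; issue SUB r2<-Add1 // r0:2,r1:9,r2:Add1,r3:Add2,r4:0,r5:11
cycle 11: CDB Mul2=0; stall // r0:2,r1:9,r2:Add1,r3:Add2,r4:0,r5:11
cycle 12: CDB Add1=-2; issue SUB r3<-Add1 // r0:2,r1:9,r2:-2,r3:Add1,r4:0,r5:11
cycle 13: CDB Add2=-7 // r0:2,r1:9,r2:-2,r3:Add1,r4:0,r5:11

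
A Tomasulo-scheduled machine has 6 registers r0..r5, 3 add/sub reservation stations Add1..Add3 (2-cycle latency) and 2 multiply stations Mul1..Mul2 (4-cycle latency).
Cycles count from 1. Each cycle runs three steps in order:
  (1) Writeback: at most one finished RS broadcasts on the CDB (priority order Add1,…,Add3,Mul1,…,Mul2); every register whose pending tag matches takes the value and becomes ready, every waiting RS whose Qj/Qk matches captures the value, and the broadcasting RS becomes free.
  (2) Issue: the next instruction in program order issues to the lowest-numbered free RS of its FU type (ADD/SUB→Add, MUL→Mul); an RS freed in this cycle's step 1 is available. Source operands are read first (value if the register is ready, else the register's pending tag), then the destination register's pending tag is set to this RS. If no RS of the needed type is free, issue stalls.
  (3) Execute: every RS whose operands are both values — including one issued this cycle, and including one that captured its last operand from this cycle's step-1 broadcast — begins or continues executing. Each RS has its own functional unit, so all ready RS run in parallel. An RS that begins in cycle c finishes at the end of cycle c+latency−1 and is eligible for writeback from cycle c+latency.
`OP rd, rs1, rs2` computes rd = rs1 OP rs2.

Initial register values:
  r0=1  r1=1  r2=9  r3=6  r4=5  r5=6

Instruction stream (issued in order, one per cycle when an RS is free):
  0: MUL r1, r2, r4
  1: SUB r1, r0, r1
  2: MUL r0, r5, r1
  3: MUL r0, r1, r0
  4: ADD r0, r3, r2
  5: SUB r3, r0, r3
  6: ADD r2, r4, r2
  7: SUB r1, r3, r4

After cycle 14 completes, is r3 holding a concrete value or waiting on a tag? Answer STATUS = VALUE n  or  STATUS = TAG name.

c1: issue MUL r1<-Mul1 | r0:1,r1:Mul1,r2:9,r3:6,r4:5,r5:6
c2: issue SUB r1<-Add1 | r0:1,r1:Add1,r2:9,r3:6,r4:5,r5:6
c3: issue MUL r0<-Mul2 | r0:Mul2,r1:Add1,r2:9,r3:6,r4:5,r5:6
c4: stall | r0:Mul2,r1:Add1,r2:9,r3:6,r4:5,r5:6
c5: CDB Mul1=45; issue MUL r0<-Mul1 | r0:Mul1,r1:Add1,r2:9,r3:6,r4:5,r5:6
c6: issue ADD r0<-Add2 | r0:Add2,r1:Add1,r2:9,r3:6,r4:5,r5:6
c7: CDB Add1=-44; issue SUB r3<-Add1 | r0:Add2,r1:-44,r2:9,r3:Add1,r4:5,r5:6
c8: CDB Add2=15; issue ADD r2<-Add2 | r0:15,r1:-44,r2:Add2,r3:Add1,r4:5,r5:6
c9: issue SUB r1<-Add3 | r0:15,r1:Add3,r2:Add2,r3:Add1,r4:5,r5:6
c10: CDB Add1=9 | r0:15,r1:Add3,r2:Add2,r3:9,r4:5,r5:6
c11: CDB Add2=14 | r0:15,r1:Add3,r2:14,r3:9,r4:5,r5:6
c12: CDB Add3=4 | r0:15,r1:4,r2:14,r3:9,r4:5,r5:6
c13: CDB Mul2=-264 | r0:15,r1:4,r2:14,r3:9,r4:5,r5:6
c14: - | r0:15,r1:4,r2:14,r3:9,r4:5,r5:6

STATUS = VALUE 9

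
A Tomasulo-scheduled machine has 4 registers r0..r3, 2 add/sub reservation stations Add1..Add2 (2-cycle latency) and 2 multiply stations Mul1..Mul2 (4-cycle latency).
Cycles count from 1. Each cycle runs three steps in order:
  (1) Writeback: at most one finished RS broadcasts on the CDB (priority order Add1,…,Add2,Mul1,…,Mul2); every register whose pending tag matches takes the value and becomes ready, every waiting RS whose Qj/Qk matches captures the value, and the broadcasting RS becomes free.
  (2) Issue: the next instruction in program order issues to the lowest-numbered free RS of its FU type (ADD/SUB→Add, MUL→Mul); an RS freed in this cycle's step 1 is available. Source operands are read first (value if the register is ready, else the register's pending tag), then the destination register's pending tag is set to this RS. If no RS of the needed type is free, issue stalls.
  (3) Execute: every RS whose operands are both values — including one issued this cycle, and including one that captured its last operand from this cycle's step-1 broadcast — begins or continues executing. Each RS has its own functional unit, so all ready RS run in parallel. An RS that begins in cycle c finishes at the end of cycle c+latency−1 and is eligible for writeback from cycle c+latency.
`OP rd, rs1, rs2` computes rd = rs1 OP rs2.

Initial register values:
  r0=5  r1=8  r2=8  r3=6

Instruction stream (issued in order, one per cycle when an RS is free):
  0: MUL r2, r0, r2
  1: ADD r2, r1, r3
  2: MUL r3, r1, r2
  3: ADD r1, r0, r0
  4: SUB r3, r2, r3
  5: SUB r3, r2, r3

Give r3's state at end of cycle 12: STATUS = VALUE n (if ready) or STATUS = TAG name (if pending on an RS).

  c1: issue MUL r2<-Mul1  regs: r0:5,r1:8,r2:Mul1,r3:6
  c2: issue ADD r2<-Add1  regs: r0:5,r1:8,r2:Add1,r3:6
  c3: issue MUL r3<-Mul2  regs: r0:5,r1:8,r2:Add1,r3:Mul2
  c4: CDB Add1=14; issue ADD r1<-Add1  regs: r0:5,r1:Add1,r2:14,r3:Mul2
  c5: CDB Mul1=40; issue SUB r3<-Add2  regs: r0:5,r1:Add1,r2:14,r3:Add2
  c6: CDB Add1=10; issue SUB r3<-Add1  regs: r0:5,r1:10,r2:14,r3:Add1
  c7: -  regs: r0:5,r1:10,r2:14,r3:Add1
  c8: CDB Mul2=112  regs: r0:5,r1:10,r2:14,r3:Add1
  c9: -  regs: r0:5,r1:10,r2:14,r3:Add1
  c10: CDB Add2=-98  regs: r0:5,r1:10,r2:14,r3:Add1
  c11: -  regs: r0:5,r1:10,r2:14,r3:Add1
  c12: CDB Add1=112  regs: r0:5,r1:10,r2:14,r3:112

STATUS = VALUE 112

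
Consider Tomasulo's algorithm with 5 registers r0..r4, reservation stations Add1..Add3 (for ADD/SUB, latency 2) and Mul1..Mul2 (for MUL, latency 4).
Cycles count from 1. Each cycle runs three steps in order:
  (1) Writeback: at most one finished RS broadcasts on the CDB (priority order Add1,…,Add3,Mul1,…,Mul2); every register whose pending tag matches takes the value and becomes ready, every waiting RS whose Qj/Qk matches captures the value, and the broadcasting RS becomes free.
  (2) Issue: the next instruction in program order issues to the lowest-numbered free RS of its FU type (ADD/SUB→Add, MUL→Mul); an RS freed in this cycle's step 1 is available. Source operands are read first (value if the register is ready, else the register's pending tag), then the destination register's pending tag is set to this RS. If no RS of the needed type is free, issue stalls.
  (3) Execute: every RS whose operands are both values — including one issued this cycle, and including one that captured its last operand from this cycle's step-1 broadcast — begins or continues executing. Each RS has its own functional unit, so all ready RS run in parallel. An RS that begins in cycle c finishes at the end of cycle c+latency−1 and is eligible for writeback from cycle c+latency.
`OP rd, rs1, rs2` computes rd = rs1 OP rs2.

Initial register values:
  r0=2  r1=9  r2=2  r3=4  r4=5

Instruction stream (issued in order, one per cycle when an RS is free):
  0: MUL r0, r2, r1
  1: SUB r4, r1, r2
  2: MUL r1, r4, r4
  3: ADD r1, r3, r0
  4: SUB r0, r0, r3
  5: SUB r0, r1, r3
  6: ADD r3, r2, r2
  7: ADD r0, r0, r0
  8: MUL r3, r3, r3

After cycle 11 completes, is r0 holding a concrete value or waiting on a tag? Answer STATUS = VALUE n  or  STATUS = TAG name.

STATUS = TAG Add2

c1: issue MUL r0<-Mul1 | r0:Mul1,r1:9,r2:2,r3:4,r4:5
c2: issue SUB r4<-Add1 | r0:Mul1,r1:9,r2:2,r3:4,r4:Add1
c3: issue MUL r1<-Mul2 | r0:Mul1,r1:Mul2,r2:2,r3:4,r4:Add1
c4: CDB Add1=7; issue ADD r1<-Add1 | r0:Mul1,r1:Add1,r2:2,r3:4,r4:7
c5: CDB Mul1=18; issue SUB r0<-Add2 | r0:Add2,r1:Add1,r2:2,r3:4,r4:7
c6: issue SUB r0<-Add3 | r0:Add3,r1:Add1,r2:2,r3:4,r4:7
c7: CDB Add1=22; issue ADD r3<-Add1 | r0:Add3,r1:22,r2:2,r3:Add1,r4:7
c8: CDB Add2=14; issue ADD r0<-Add2 | r0:Add2,r1:22,r2:2,r3:Add1,r4:7
c9: CDB Add1=4; issue MUL r3<-Mul1 | r0:Add2,r1:22,r2:2,r3:Mul1,r4:7
c10: CDB Add3=18 | r0:Add2,r1:22,r2:2,r3:Mul1,r4:7
c11: CDB Mul2=49 | r0:Add2,r1:22,r2:2,r3:Mul1,r4:7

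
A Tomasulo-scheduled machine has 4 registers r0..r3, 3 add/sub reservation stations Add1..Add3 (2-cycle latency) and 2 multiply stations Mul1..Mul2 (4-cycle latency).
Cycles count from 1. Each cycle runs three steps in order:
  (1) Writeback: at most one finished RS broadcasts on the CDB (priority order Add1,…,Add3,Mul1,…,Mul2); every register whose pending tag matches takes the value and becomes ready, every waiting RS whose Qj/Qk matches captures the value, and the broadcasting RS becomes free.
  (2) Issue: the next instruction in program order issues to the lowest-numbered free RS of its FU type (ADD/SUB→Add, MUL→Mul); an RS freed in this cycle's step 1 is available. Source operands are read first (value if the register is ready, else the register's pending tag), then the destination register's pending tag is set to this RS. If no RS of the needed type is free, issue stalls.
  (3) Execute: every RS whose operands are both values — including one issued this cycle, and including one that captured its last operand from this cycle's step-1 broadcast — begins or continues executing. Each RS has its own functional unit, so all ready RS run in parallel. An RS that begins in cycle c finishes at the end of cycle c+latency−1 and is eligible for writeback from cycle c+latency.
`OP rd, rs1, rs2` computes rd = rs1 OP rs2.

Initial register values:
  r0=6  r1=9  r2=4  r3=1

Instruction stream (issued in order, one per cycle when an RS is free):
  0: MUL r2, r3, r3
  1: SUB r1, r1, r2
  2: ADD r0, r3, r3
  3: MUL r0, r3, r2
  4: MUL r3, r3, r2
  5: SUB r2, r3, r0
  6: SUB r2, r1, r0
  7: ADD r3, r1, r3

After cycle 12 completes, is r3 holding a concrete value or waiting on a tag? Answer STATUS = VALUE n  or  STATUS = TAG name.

c1: issue MUL r2<-Mul1 | r0:6,r1:9,r2:Mul1,r3:1
c2: issue SUB r1<-Add1 | r0:6,r1:Add1,r2:Mul1,r3:1
c3: issue ADD r0<-Add2 | r0:Add2,r1:Add1,r2:Mul1,r3:1
c4: issue MUL r0<-Mul2 | r0:Mul2,r1:Add1,r2:Mul1,r3:1
c5: CDB Add2=2; stall | r0:Mul2,r1:Add1,r2:Mul1,r3:1
c6: CDB Mul1=1; issue MUL r3<-Mul1 | r0:Mul2,r1:Add1,r2:1,r3:Mul1
c7: issue SUB r2<-Add2 | r0:Mul2,r1:Add1,r2:Add2,r3:Mul1
c8: CDB Add1=8; issue SUB r2<-Add1 | r0:Mul2,r1:8,r2:Add1,r3:Mul1
c9: issue ADD r3<-Add3 | r0:Mul2,r1:8,r2:Add1,r3:Add3
c10: CDB Mul1=1 | r0:Mul2,r1:8,r2:Add1,r3:Add3
c11: CDB Mul2=1 | r0:1,r1:8,r2:Add1,r3:Add3
c12: CDB Add3=9 | r0:1,r1:8,r2:Add1,r3:9

STATUS = VALUE 9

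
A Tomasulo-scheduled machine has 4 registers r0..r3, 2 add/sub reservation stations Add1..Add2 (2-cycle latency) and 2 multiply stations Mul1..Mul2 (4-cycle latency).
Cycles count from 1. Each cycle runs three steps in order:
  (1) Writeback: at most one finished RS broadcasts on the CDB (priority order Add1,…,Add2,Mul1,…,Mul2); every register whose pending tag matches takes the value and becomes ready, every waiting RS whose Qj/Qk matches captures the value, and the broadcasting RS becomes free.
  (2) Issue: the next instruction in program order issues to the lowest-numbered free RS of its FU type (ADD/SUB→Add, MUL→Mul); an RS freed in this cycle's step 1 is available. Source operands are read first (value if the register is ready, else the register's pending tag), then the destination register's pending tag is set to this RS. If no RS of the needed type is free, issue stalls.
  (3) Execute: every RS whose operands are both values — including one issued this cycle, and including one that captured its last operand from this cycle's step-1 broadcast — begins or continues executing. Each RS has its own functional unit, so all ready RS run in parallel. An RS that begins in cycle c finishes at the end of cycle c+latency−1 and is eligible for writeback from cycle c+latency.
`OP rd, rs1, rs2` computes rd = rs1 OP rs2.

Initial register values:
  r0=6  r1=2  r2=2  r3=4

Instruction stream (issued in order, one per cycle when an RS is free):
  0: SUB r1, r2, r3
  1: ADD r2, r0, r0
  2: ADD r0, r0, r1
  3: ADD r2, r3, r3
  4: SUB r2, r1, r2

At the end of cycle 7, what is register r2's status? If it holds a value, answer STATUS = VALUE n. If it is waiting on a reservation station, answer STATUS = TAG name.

STATUS = TAG Add1

cycle 1: issue SUB r1<-Add1 // r0:6,r1:Add1,r2:2,r3:4
cycle 2: issue ADD r2<-Add2 // r0:6,r1:Add1,r2:Add2,r3:4
cycle 3: CDB Add1=-2; issue ADD r0<-Add1 // r0:Add1,r1:-2,r2:Add2,r3:4
cycle 4: CDB Add2=12; issue ADD r2<-Add2 // r0:Add1,r1:-2,r2:Add2,r3:4
cycle 5: CDB Add1=4; issue SUB r2<-Add1 // r0:4,r1:-2,r2:Add1,r3:4
cycle 6: CDB Add2=8 // r0:4,r1:-2,r2:Add1,r3:4
cycle 7: - // r0:4,r1:-2,r2:Add1,r3:4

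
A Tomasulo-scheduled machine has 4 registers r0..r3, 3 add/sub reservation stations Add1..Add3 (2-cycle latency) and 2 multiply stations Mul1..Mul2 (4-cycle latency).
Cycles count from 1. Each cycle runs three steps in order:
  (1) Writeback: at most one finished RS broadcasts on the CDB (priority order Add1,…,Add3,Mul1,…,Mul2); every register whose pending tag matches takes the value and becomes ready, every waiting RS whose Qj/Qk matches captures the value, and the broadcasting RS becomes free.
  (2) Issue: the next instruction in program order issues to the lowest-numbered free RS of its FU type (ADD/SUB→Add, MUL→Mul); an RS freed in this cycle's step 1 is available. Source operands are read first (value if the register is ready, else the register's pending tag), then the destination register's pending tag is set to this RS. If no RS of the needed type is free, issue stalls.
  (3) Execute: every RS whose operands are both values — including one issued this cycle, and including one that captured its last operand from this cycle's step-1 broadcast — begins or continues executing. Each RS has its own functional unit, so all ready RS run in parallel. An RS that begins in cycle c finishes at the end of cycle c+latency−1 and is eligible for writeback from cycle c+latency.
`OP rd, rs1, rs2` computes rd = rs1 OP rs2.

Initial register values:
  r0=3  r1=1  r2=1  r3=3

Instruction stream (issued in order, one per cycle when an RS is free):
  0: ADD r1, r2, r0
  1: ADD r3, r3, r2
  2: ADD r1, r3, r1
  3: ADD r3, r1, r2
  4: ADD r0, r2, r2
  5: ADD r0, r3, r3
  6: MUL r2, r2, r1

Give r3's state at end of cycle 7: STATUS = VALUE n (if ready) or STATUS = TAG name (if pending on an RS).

STATUS = TAG Add2

  c1: issue ADD r1<-Add1  regs: r0:3,r1:Add1,r2:1,r3:3
  c2: issue ADD r3<-Add2  regs: r0:3,r1:Add1,r2:1,r3:Add2
  c3: CDB Add1=4; issue ADD r1<-Add1  regs: r0:3,r1:Add1,r2:1,r3:Add2
  c4: CDB Add2=4; issue ADD r3<-Add2  regs: r0:3,r1:Add1,r2:1,r3:Add2
  c5: issue ADD r0<-Add3  regs: r0:Add3,r1:Add1,r2:1,r3:Add2
  c6: CDB Add1=8; issue ADD r0<-Add1  regs: r0:Add1,r1:8,r2:1,r3:Add2
  c7: CDB Add3=2; issue MUL r2<-Mul1  regs: r0:Add1,r1:8,r2:Mul1,r3:Add2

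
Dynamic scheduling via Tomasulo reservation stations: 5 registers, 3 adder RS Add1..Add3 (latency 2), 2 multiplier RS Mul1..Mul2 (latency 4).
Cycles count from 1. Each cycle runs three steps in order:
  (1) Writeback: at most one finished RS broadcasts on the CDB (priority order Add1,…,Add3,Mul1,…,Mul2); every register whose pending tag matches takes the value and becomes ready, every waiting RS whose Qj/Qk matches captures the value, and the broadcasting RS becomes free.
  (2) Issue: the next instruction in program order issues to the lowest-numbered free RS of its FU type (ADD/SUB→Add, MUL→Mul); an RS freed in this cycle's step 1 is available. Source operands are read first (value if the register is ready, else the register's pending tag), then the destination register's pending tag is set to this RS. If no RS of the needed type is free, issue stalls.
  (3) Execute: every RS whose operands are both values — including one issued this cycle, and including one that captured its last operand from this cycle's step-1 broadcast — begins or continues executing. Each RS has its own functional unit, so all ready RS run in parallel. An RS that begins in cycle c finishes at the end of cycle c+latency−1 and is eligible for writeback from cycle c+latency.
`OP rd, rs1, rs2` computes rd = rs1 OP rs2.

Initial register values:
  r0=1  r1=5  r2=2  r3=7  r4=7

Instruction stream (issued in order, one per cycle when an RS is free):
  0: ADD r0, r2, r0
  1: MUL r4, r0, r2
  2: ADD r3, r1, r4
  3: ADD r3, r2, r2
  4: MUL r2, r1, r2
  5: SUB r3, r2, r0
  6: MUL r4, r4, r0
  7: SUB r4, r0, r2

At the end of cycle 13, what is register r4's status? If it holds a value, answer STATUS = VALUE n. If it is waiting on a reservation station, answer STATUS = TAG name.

c1: issue ADD r0<-Add1 | r0:Add1,r1:5,r2:2,r3:7,r4:7
c2: issue MUL r4<-Mul1 | r0:Add1,r1:5,r2:2,r3:7,r4:Mul1
c3: CDB Add1=3; issue ADD r3<-Add1 | r0:3,r1:5,r2:2,r3:Add1,r4:Mul1
c4: issue ADD r3<-Add2 | r0:3,r1:5,r2:2,r3:Add2,r4:Mul1
c5: issue MUL r2<-Mul2 | r0:3,r1:5,r2:Mul2,r3:Add2,r4:Mul1
c6: CDB Add2=4; issue SUB r3<-Add2 | r0:3,r1:5,r2:Mul2,r3:Add2,r4:Mul1
c7: CDB Mul1=6; issue MUL r4<-Mul1 | r0:3,r1:5,r2:Mul2,r3:Add2,r4:Mul1
c8: issue SUB r4<-Add3 | r0:3,r1:5,r2:Mul2,r3:Add2,r4:Add3
c9: CDB Add1=11 | r0:3,r1:5,r2:Mul2,r3:Add2,r4:Add3
c10: CDB Mul2=10 | r0:3,r1:5,r2:10,r3:Add2,r4:Add3
c11: CDB Mul1=18 | r0:3,r1:5,r2:10,r3:Add2,r4:Add3
c12: CDB Add2=7 | r0:3,r1:5,r2:10,r3:7,r4:Add3
c13: CDB Add3=-7 | r0:3,r1:5,r2:10,r3:7,r4:-7

STATUS = VALUE -7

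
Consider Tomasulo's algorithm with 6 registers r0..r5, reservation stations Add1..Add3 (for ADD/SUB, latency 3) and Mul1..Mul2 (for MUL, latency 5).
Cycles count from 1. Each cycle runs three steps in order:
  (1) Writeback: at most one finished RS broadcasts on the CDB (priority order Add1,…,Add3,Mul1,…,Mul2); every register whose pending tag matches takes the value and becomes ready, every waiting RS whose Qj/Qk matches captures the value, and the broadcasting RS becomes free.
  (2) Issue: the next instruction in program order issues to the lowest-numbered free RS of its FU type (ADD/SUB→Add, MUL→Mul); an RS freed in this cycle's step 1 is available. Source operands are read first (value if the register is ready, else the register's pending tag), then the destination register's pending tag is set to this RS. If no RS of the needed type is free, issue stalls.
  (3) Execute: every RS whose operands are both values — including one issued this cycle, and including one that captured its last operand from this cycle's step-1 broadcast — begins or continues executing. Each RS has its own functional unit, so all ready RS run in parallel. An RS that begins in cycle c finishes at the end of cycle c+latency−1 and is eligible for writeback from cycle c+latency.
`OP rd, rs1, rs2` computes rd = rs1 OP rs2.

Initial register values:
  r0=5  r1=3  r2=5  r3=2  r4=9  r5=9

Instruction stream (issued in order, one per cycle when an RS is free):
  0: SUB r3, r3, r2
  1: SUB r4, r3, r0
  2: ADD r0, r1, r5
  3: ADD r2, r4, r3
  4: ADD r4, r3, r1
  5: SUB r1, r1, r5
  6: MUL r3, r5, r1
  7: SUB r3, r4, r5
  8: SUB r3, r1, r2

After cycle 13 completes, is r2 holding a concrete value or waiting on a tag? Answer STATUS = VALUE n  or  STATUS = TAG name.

STATUS = VALUE -11

  c1: issue SUB r3<-Add1  regs: r0:5,r1:3,r2:5,r3:Add1,r4:9,r5:9
  c2: issue SUB r4<-Add2  regs: r0:5,r1:3,r2:5,r3:Add1,r4:Add2,r5:9
  c3: issue ADD r0<-Add3  regs: r0:Add3,r1:3,r2:5,r3:Add1,r4:Add2,r5:9
  c4: CDB Add1=-3; issue ADD r2<-Add1  regs: r0:Add3,r1:3,r2:Add1,r3:-3,r4:Add2,r5:9
  c5: stall  regs: r0:Add3,r1:3,r2:Add1,r3:-3,r4:Add2,r5:9
  c6: CDB Add3=12; issue ADD r4<-Add3  regs: r0:12,r1:3,r2:Add1,r3:-3,r4:Add3,r5:9
  c7: CDB Add2=-8; issue SUB r1<-Add2  regs: r0:12,r1:Add2,r2:Add1,r3:-3,r4:Add3,r5:9
  c8: issue MUL r3<-Mul1  regs: r0:12,r1:Add2,r2:Add1,r3:Mul1,r4:Add3,r5:9
  c9: CDB Add3=0; issue SUB r3<-Add3  regs: r0:12,r1:Add2,r2:Add1,r3:Add3,r4:0,r5:9
  c10: CDB Add1=-11; issue SUB r3<-Add1  regs: r0:12,r1:Add2,r2:-11,r3:Add1,r4:0,r5:9
  c11: CDB Add2=-6  regs: r0:12,r1:-6,r2:-11,r3:Add1,r4:0,r5:9
  c12: CDB Add3=-9  regs: r0:12,r1:-6,r2:-11,r3:Add1,r4:0,r5:9
  c13: -  regs: r0:12,r1:-6,r2:-11,r3:Add1,r4:0,r5:9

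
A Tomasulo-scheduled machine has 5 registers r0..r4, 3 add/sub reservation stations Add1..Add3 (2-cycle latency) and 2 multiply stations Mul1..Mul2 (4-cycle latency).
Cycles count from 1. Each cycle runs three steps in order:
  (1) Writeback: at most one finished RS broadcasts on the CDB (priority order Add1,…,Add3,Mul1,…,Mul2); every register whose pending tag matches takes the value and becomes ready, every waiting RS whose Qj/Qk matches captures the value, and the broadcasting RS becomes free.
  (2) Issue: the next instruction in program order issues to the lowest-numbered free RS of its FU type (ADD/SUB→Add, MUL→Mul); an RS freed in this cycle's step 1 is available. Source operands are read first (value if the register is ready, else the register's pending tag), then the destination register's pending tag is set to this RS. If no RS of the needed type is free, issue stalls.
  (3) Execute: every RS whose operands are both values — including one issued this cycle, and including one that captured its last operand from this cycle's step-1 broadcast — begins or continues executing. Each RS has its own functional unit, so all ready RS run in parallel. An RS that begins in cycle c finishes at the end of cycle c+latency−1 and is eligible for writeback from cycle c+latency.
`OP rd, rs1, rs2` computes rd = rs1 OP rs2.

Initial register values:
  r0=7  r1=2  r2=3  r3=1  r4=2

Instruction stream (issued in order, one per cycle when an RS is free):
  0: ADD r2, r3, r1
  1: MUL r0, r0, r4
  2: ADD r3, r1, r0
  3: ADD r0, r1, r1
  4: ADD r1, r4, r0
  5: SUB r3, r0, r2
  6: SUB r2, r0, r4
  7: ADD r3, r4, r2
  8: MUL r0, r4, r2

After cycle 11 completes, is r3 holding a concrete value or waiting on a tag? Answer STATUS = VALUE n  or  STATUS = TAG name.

  c1: issue ADD r2<-Add1  regs: r0:7,r1:2,r2:Add1,r3:1,r4:2
  c2: issue MUL r0<-Mul1  regs: r0:Mul1,r1:2,r2:Add1,r3:1,r4:2
  c3: CDB Add1=3; issue ADD r3<-Add1  regs: r0:Mul1,r1:2,r2:3,r3:Add1,r4:2
  c4: issue ADD r0<-Add2  regs: r0:Add2,r1:2,r2:3,r3:Add1,r4:2
  c5: issue ADD r1<-Add3  regs: r0:Add2,r1:Add3,r2:3,r3:Add1,r4:2
  c6: CDB Add2=4; issue SUB r3<-Add2  regs: r0:4,r1:Add3,r2:3,r3:Add2,r4:2
  c7: CDB Mul1=14; stall  regs: r0:4,r1:Add3,r2:3,r3:Add2,r4:2
  c8: CDB Add2=1; issue SUB r2<-Add2  regs: r0:4,r1:Add3,r2:Add2,r3:1,r4:2
  c9: CDB Add1=16; issue ADD r3<-Add1  regs: r0:4,r1:Add3,r2:Add2,r3:Add1,r4:2
  c10: CDB Add2=2; issue MUL r0<-Mul1  regs: r0:Mul1,r1:Add3,r2:2,r3:Add1,r4:2
  c11: CDB Add3=6  regs: r0:Mul1,r1:6,r2:2,r3:Add1,r4:2

STATUS = TAG Add1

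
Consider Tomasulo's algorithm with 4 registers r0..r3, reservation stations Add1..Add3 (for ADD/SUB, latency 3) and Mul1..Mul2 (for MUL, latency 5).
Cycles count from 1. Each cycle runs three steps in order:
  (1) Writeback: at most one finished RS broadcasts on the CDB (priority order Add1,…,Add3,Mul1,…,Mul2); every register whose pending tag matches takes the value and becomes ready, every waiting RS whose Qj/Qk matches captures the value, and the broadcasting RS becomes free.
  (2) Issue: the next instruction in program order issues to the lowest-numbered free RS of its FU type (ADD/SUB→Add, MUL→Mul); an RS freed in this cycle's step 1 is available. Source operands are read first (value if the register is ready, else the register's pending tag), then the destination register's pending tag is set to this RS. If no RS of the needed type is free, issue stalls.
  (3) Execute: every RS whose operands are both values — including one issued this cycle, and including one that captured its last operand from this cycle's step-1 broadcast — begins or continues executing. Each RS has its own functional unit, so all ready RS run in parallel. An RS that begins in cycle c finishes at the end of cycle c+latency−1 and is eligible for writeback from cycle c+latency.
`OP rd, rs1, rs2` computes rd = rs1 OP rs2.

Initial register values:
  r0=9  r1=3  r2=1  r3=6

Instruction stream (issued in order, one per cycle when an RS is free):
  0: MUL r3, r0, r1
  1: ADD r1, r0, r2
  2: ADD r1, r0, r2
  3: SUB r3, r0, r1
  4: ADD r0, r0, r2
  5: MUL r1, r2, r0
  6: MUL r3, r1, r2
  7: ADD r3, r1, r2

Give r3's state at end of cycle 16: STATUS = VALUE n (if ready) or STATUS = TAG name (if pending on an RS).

c1: issue MUL r3<-Mul1 | r0:9,r1:3,r2:1,r3:Mul1
c2: issue ADD r1<-Add1 | r0:9,r1:Add1,r2:1,r3:Mul1
c3: issue ADD r1<-Add2 | r0:9,r1:Add2,r2:1,r3:Mul1
c4: issue SUB r3<-Add3 | r0:9,r1:Add2,r2:1,r3:Add3
c5: CDB Add1=10; issue ADD r0<-Add1 | r0:Add1,r1:Add2,r2:1,r3:Add3
c6: CDB Add2=10; issue MUL r1<-Mul2 | r0:Add1,r1:Mul2,r2:1,r3:Add3
c7: CDB Mul1=27; issue MUL r3<-Mul1 | r0:Add1,r1:Mul2,r2:1,r3:Mul1
c8: CDB Add1=10; issue ADD r3<-Add1 | r0:10,r1:Mul2,r2:1,r3:Add1
c9: CDB Add3=-1 | r0:10,r1:Mul2,r2:1,r3:Add1
c10: - | r0:10,r1:Mul2,r2:1,r3:Add1
c11: - | r0:10,r1:Mul2,r2:1,r3:Add1
c12: - | r0:10,r1:Mul2,r2:1,r3:Add1
c13: CDB Mul2=10 | r0:10,r1:10,r2:1,r3:Add1
c14: - | r0:10,r1:10,r2:1,r3:Add1
c15: - | r0:10,r1:10,r2:1,r3:Add1
c16: CDB Add1=11 | r0:10,r1:10,r2:1,r3:11

STATUS = VALUE 11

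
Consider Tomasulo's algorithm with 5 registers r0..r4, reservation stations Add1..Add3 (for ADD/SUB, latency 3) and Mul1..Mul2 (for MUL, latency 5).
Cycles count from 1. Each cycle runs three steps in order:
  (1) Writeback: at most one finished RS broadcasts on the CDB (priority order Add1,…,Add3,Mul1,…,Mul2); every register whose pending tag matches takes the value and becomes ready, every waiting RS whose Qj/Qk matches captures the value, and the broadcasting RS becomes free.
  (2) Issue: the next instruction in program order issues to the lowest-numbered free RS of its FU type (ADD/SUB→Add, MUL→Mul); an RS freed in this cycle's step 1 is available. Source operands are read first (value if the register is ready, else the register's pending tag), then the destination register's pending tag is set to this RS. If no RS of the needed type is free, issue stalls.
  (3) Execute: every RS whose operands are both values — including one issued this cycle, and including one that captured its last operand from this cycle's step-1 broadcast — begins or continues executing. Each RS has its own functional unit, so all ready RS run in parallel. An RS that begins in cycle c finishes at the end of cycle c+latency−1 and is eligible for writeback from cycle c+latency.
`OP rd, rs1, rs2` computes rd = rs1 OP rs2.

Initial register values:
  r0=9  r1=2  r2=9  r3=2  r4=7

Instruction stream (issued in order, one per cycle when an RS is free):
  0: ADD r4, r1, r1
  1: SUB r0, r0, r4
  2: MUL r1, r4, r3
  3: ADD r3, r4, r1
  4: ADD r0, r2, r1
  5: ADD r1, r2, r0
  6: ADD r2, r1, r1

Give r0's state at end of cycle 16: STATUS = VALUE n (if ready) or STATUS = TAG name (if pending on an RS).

STATUS = VALUE 17

c1: issue ADD r4<-Add1 | r0:9,r1:2,r2:9,r3:2,r4:Add1
c2: issue SUB r0<-Add2 | r0:Add2,r1:2,r2:9,r3:2,r4:Add1
c3: issue MUL r1<-Mul1 | r0:Add2,r1:Mul1,r2:9,r3:2,r4:Add1
c4: CDB Add1=4; issue ADD r3<-Add1 | r0:Add2,r1:Mul1,r2:9,r3:Add1,r4:4
c5: issue ADD r0<-Add3 | r0:Add3,r1:Mul1,r2:9,r3:Add1,r4:4
c6: stall | r0:Add3,r1:Mul1,r2:9,r3:Add1,r4:4
c7: CDB Add2=5; issue ADD r1<-Add2 | r0:Add3,r1:Add2,r2:9,r3:Add1,r4:4
c8: stall | r0:Add3,r1:Add2,r2:9,r3:Add1,r4:4
c9: CDB Mul1=8; stall | r0:Add3,r1:Add2,r2:9,r3:Add1,r4:4
c10: stall | r0:Add3,r1:Add2,r2:9,r3:Add1,r4:4
c11: stall | r0:Add3,r1:Add2,r2:9,r3:Add1,r4:4
c12: CDB Add1=12; issue ADD r2<-Add1 | r0:Add3,r1:Add2,r2:Add1,r3:12,r4:4
c13: CDB Add3=17 | r0:17,r1:Add2,r2:Add1,r3:12,r4:4
c14: - | r0:17,r1:Add2,r2:Add1,r3:12,r4:4
c15: - | r0:17,r1:Add2,r2:Add1,r3:12,r4:4
c16: CDB Add2=26 | r0:17,r1:26,r2:Add1,r3:12,r4:4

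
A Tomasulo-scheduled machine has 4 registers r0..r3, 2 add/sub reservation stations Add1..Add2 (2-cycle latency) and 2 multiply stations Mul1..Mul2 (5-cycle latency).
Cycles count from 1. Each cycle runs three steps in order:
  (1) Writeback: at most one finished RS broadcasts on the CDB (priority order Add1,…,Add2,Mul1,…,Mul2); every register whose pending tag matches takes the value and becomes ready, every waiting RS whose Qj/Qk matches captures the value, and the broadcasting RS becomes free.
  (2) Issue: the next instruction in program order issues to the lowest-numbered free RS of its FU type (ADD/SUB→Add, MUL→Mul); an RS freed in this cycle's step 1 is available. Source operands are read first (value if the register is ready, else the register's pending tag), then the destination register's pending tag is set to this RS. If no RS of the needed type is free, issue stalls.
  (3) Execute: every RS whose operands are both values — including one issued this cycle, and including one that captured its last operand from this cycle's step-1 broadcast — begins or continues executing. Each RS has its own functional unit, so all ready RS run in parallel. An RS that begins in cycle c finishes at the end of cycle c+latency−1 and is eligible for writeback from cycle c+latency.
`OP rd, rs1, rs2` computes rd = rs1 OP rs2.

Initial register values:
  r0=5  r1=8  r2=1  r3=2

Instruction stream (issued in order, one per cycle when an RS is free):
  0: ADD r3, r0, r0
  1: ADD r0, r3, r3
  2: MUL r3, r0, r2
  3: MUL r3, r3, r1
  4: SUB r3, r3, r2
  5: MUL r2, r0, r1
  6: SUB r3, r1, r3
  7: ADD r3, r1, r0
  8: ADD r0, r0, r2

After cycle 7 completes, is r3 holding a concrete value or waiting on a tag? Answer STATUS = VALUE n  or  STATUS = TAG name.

STATUS = TAG Add1

c1: issue ADD r3<-Add1 | r0:5,r1:8,r2:1,r3:Add1
c2: issue ADD r0<-Add2 | r0:Add2,r1:8,r2:1,r3:Add1
c3: CDB Add1=10; issue MUL r3<-Mul1 | r0:Add2,r1:8,r2:1,r3:Mul1
c4: issue MUL r3<-Mul2 | r0:Add2,r1:8,r2:1,r3:Mul2
c5: CDB Add2=20; issue SUB r3<-Add1 | r0:20,r1:8,r2:1,r3:Add1
c6: stall | r0:20,r1:8,r2:1,r3:Add1
c7: stall | r0:20,r1:8,r2:1,r3:Add1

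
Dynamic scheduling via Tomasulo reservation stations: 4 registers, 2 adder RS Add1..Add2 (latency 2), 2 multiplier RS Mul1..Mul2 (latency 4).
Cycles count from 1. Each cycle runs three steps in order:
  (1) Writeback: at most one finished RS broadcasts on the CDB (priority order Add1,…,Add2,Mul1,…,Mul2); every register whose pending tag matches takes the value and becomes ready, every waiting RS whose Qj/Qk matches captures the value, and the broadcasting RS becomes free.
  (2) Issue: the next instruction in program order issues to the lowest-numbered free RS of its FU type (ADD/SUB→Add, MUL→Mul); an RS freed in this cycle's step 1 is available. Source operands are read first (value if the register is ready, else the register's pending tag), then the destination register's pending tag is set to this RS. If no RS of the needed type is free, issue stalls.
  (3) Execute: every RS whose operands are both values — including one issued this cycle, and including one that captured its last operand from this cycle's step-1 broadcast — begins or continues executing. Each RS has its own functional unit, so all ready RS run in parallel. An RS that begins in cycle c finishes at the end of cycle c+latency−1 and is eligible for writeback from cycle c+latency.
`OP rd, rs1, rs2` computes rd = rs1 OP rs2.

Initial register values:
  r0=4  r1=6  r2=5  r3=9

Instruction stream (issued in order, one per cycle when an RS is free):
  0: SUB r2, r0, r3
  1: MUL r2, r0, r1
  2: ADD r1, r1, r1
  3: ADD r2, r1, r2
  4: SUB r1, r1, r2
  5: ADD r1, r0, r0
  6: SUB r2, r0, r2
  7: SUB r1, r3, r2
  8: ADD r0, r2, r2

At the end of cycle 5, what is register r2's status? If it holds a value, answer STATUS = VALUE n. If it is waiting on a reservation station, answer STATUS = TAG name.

cycle 1: issue SUB r2<-Add1 // r0:4,r1:6,r2:Add1,r3:9
cycle 2: issue MUL r2<-Mul1 // r0:4,r1:6,r2:Mul1,r3:9
cycle 3: CDB Add1=-5; issue ADD r1<-Add1 // r0:4,r1:Add1,r2:Mul1,r3:9
cycle 4: issue ADD r2<-Add2 // r0:4,r1:Add1,r2:Add2,r3:9
cycle 5: CDB Add1=12; issue SUB r1<-Add1 // r0:4,r1:Add1,r2:Add2,r3:9

STATUS = TAG Add2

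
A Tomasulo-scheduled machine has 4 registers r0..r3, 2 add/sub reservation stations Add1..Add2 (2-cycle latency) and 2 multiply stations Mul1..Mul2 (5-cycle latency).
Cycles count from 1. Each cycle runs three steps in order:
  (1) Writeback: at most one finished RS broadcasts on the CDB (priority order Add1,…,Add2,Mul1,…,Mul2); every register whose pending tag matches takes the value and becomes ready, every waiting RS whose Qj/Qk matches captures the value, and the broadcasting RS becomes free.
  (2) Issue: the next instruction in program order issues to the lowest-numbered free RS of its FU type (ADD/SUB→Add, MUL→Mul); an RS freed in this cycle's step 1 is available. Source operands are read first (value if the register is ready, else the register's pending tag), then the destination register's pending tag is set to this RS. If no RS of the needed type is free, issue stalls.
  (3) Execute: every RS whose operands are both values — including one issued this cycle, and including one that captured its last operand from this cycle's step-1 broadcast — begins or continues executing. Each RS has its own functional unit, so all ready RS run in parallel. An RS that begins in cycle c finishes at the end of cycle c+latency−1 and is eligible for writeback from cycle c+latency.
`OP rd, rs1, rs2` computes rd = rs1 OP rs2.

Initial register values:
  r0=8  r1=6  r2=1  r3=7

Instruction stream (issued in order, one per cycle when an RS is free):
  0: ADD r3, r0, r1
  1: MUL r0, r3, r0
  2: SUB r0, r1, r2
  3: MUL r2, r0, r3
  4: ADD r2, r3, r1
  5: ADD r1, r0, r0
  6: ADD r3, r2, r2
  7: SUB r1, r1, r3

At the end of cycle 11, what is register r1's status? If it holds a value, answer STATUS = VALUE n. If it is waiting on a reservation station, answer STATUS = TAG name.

c1: issue ADD r3<-Add1 | r0:8,r1:6,r2:1,r3:Add1
c2: issue MUL r0<-Mul1 | r0:Mul1,r1:6,r2:1,r3:Add1
c3: CDB Add1=14; issue SUB r0<-Add1 | r0:Add1,r1:6,r2:1,r3:14
c4: issue MUL r2<-Mul2 | r0:Add1,r1:6,r2:Mul2,r3:14
c5: CDB Add1=5; issue ADD r2<-Add1 | r0:5,r1:6,r2:Add1,r3:14
c6: issue ADD r1<-Add2 | r0:5,r1:Add2,r2:Add1,r3:14
c7: CDB Add1=20; issue ADD r3<-Add1 | r0:5,r1:Add2,r2:20,r3:Add1
c8: CDB Add2=10; issue SUB r1<-Add2 | r0:5,r1:Add2,r2:20,r3:Add1
c9: CDB Add1=40 | r0:5,r1:Add2,r2:20,r3:40
c10: CDB Mul1=112 | r0:5,r1:Add2,r2:20,r3:40
c11: CDB Add2=-30 | r0:5,r1:-30,r2:20,r3:40

STATUS = VALUE -30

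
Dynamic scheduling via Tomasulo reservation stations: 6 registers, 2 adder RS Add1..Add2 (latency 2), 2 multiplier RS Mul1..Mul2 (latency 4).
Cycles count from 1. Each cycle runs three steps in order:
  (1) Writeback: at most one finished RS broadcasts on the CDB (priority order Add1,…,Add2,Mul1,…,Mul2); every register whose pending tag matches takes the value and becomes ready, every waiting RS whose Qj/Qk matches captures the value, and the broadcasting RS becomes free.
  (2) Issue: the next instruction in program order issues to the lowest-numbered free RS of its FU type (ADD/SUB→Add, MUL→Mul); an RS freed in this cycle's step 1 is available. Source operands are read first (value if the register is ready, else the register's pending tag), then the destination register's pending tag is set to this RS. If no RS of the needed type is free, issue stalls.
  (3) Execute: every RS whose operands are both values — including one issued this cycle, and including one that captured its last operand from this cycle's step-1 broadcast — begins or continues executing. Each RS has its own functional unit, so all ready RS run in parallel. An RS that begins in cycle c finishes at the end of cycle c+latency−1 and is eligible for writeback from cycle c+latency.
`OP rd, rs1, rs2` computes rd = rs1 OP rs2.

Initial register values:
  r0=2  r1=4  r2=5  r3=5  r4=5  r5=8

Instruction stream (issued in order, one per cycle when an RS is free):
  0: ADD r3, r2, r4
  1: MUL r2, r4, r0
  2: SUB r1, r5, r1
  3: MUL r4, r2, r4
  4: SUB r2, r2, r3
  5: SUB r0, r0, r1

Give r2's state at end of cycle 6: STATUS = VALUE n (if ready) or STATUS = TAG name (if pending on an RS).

c1: issue ADD r3<-Add1 | r0:2,r1:4,r2:5,r3:Add1,r4:5,r5:8
c2: issue MUL r2<-Mul1 | r0:2,r1:4,r2:Mul1,r3:Add1,r4:5,r5:8
c3: CDB Add1=10; issue SUB r1<-Add1 | r0:2,r1:Add1,r2:Mul1,r3:10,r4:5,r5:8
c4: issue MUL r4<-Mul2 | r0:2,r1:Add1,r2:Mul1,r3:10,r4:Mul2,r5:8
c5: CDB Add1=4; issue SUB r2<-Add1 | r0:2,r1:4,r2:Add1,r3:10,r4:Mul2,r5:8
c6: CDB Mul1=10; issue SUB r0<-Add2 | r0:Add2,r1:4,r2:Add1,r3:10,r4:Mul2,r5:8

STATUS = TAG Add1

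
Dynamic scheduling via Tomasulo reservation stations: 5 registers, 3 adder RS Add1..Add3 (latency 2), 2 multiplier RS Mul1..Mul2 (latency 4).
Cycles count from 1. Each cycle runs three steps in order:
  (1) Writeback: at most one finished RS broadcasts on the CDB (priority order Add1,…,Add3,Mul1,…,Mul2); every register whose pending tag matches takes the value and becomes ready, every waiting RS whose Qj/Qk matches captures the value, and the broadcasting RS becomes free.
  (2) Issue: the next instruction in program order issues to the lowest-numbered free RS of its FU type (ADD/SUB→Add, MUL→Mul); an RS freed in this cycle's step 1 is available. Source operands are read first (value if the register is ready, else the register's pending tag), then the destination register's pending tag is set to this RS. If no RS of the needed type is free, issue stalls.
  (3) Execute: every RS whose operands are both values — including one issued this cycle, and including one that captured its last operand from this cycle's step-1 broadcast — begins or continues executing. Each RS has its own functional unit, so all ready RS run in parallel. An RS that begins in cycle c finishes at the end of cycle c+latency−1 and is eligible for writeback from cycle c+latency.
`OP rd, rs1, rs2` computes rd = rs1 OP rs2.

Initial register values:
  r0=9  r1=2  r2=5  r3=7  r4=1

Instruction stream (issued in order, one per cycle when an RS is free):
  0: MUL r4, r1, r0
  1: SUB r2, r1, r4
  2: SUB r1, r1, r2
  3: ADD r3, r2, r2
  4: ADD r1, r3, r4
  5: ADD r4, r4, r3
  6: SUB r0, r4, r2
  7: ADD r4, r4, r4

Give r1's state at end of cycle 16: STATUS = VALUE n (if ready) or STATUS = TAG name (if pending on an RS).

  c1: issue MUL r4<-Mul1  regs: r0:9,r1:2,r2:5,r3:7,r4:Mul1
  c2: issue SUB r2<-Add1  regs: r0:9,r1:2,r2:Add1,r3:7,r4:Mul1
  c3: issue SUB r1<-Add2  regs: r0:9,r1:Add2,r2:Add1,r3:7,r4:Mul1
  c4: issue ADD r3<-Add3  regs: r0:9,r1:Add2,r2:Add1,r3:Add3,r4:Mul1
  c5: CDB Mul1=18; stall  regs: r0:9,r1:Add2,r2:Add1,r3:Add3,r4:18
  c6: stall  regs: r0:9,r1:Add2,r2:Add1,r3:Add3,r4:18
  c7: CDB Add1=-16; issue ADD r1<-Add1  regs: r0:9,r1:Add1,r2:-16,r3:Add3,r4:18
  c8: stall  regs: r0:9,r1:Add1,r2:-16,r3:Add3,r4:18
  c9: CDB Add2=18; issue ADD r4<-Add2  regs: r0:9,r1:Add1,r2:-16,r3:Add3,r4:Add2
  c10: CDB Add3=-32; issue SUB r0<-Add3  regs: r0:Add3,r1:Add1,r2:-16,r3:-32,r4:Add2
  c11: stall  regs: r0:Add3,r1:Add1,r2:-16,r3:-32,r4:Add2
  c12: CDB Add1=-14; issue ADD r4<-Add1  regs: r0:Add3,r1:-14,r2:-16,r3:-32,r4:Add1
  c13: CDB Add2=-14  regs: r0:Add3,r1:-14,r2:-16,r3:-32,r4:Add1
  c14: -  regs: r0:Add3,r1:-14,r2:-16,r3:-32,r4:Add1
  c15: CDB Add1=-28  regs: r0:Add3,r1:-14,r2:-16,r3:-32,r4:-28
  c16: CDB Add3=2  regs: r0:2,r1:-14,r2:-16,r3:-32,r4:-28

STATUS = VALUE -14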